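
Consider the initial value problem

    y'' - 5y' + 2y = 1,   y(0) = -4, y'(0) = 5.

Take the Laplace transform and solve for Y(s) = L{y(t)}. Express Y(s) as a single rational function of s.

Apply the Laplace transform to the equation.
Using L{y''} = s^2 Y - s·y(0) - y'(0) and L{y'} = sY - y(0), with y(0) = -4, y'(0) = 5, the left side becomes (s^2 - 5*s + 2)Y - (-4*s + 25).
The right side is L{1} = 1/s.
So (s^2 - 5*s + 2)Y = 1/s + (-4*s + 25).
Divide through and combine into a single rational function.

Y(s) = (-4*s^2 + 25*s + 1)/(s^3 - 5*s^2 + 2*s)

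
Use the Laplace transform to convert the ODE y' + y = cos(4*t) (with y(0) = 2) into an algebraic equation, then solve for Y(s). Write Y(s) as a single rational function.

Transform both sides with L{·}.
With L{y'} = sY - y(0) = sY - 2: the LHS transforms to (s + 1)Y - (2).
The right side is L{cos(4*t)} = s/(s^2 + 16).
So (s + 1)Y = s/(s^2 + 16) + (2).
Isolate Y and clear denominators.

Y(s) = (2*s^2 + s + 32)/(s^3 + s^2 + 16*s + 16)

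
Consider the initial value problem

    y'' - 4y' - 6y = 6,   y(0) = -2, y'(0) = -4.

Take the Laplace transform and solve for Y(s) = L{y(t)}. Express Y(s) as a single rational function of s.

Laplace-transform each side.
The derivative rules (L{y''} = s^2 Y - s·y(0) - y'(0) and L{y'} = sY - y(0), with y(0) = -2, y'(0) = -4) turn the left side into (s^2 - 4*s - 6)Y - (-2*s + 4).
The right side is L{6} = 6/s.
So (s^2 - 4*s - 6)Y = 6/s + (-2*s + 4).
Divide through and combine into a single rational function.

Y(s) = (-2*s^2 + 4*s + 6)/(s^3 - 4*s^2 - 6*s)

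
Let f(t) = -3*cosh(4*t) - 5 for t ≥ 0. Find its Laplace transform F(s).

F(s) = -3*s/(s^2 - 16) - 5/s

The transform is linear, so treat each term independently.
L{-5} = -5/s; (-3)·[L{cosh(4t)} = s/(s^2 - 16)].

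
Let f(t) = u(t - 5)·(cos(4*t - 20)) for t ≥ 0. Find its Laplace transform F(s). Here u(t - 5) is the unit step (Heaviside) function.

By the second shifting theorem, L{u(t - c)·g(t - c)} = e^(-cs)·G(s) with c = 5 and G(s) = L{g(t)}.
L{cos(4t)} = s/(s^2 + 16).

F(s) = s*exp(-5*s)/(s^2 + 16)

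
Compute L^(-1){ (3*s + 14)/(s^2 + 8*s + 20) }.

Complete the square in the denominator: s^2 + 8*s + 20 = (s + 4)^2 + 2^2.
Split the numerator to match: 3*s + 14 = 3·(s + 4) + 1·2.
Invert each term: 3·(s + 4)/((s + 4)^2 + 4) ↔ 3e^(-4t)cos(2t); 1·2/((s + 4)^2 + 4) ↔ e^(-4t)sin(2t).

exp(-4*t)*sin(2*t) + 3*exp(-4*t)*cos(2*t)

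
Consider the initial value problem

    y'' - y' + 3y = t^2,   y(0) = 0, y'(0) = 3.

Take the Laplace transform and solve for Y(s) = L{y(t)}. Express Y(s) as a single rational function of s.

Transform both sides with L{·}.
The derivative rules (L{y''} = s^2 Y - s·y(0) - y'(0) and L{y'} = sY - y(0), with y(0) = 0, y'(0) = 3) turn the left side into (s^2 - s + 3)Y - (3).
The right side is L{t^2} = 2/s^3.
So (s^2 - s + 3)Y = 2/s^3 + (3).
Solve for Y(s) and write it as one ratio of polynomials.

Y(s) = (3*s^3 + 2)/(s^5 - s^4 + 3*s^3)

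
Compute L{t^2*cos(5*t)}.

L{cos(5t)} = s/(s^2 + 25).
Then apply L{t^2·g(t)} = (-1)^2 d^2/ds^2[G(s)] with G(s) = s/(s^2 + 25):
differentiating 2 times and applying the sign gives 2*s*(s^2 - 75)/(s^2 + 25)^3.

2*s*(s^2 - 75)/(s^2 + 25)^3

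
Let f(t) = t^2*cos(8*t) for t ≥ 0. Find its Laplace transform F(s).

F(s) = 2*s*(s^2 - 192)/(s^2 + 64)^3

L{cos(8t)} = s/(s^2 + 64).
Then apply L{t^2·g(t)} = (-1)^2 d^2/ds^2[G(s)] with G(s) = s/(s^2 + 64):
differentiating 2 times and applying the sign gives 2*s*(s^2 - 192)/(s^2 + 64)^3.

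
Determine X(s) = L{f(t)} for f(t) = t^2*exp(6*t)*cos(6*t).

X(s) = 2*(s - 6)*(s^2 - 12*s - 72)/(s^2 - 12*s + 72)^3

L{cos(6t)} = s/(s^2 + 36).
Multiplying by e^(6t) shifts s → s - 6, so L{exp(6*t)*cos(6*t)} = (s - 6)/((s - 6)^2 + 36).
Then apply L{t^2·g(t)} = (-1)^2 d^2/ds^2[G(s)] with G(s) = (s - 6)/((s - 6)^2 + 36):
differentiating 2 times and applying the sign gives 2*(s - 6)*(s^2 - 12*s - 72)/(s^2 - 12*s + 72)^3.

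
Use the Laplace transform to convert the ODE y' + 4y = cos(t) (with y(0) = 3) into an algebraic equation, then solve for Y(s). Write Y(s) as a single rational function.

Transform both sides with L{·}.
Using L{y'} = sY - y(0) = sY - 3, the left side becomes (s + 4)Y - (3).
The right side is L{cos(t)} = s/(s^2 + 1).
So (s + 4)Y = s/(s^2 + 1) + (3).
Solve for Y(s) and write it as one ratio of polynomials.

Y(s) = (3*s^2 + s + 3)/(s^3 + 4*s^2 + s + 4)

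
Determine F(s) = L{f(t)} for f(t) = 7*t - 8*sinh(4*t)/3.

Apply the Laplace transform termwise.
(7)·[L{t} = 1!/s^2 = 1/s^2]; (-8/3)·[L{sinh(4t)} = 4/(s^2 - 16)].

F(s) = -32/(3*(s^2 - 16)) + 7/s^2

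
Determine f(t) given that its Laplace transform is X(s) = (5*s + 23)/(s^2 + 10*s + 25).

f(t) = -2*t*exp(-5*t) + 5*exp(-5*t)

Factor the denominator: s^2 + 10*s + 25 = (s + 5)^2.
Partial fraction decomposition gives [5/(s + 5)] + [-2/(s + 5)^2].
Invert each term: 5/(s + 5) ↔ 5e^(-5t); -2/(s + 5)^2 ↔ -2t·e^(-5t).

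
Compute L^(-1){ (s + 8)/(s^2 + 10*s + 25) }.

3*t*exp(-5*t) + exp(-5*t)

Factor the denominator: s^2 + 10*s + 25 = (s + 5)^2.
Partial fraction decomposition gives [1/(s + 5)] + [3/(s + 5)^2].
Invert each term: 1/(s + 5) ↔ e^(-5t); 3/(s + 5)^2 ↔ 3t·e^(-5t).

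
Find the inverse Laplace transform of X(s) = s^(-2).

Since L{t} = 1!/s^2 = 1/s^2, the inverse is t.

t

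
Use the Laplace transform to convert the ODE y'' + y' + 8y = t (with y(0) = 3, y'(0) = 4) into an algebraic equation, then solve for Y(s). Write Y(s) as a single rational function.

Take the Laplace transform of both sides.
Using L{y''} = s^2 Y - s·y(0) - y'(0) and L{y'} = sY - y(0), with y(0) = 3, y'(0) = 4, the left side becomes (s^2 + s + 8)Y - (3*s + 7).
The right side is L{t} = s^(-2).
So (s^2 + s + 8)Y = s^(-2) + (3*s + 7).
Isolate Y and clear denominators.

Y(s) = (3*s^3 + 7*s^2 + 1)/(s^4 + s^3 + 8*s^2)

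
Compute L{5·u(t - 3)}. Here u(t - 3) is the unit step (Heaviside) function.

5*exp(-3*s)/s

By the second shifting theorem, L{u(t - c)·g(t - c)} = e^(-cs)·G(s) with c = 3 and G(s) = L{g(t)}.
L{5} = 5/s.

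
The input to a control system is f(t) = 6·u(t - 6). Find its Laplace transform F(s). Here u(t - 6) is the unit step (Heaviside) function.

By the second shifting theorem, L{u(t - c)·g(t - c)} = e^(-cs)·G(s) with c = 6 and G(s) = L{g(t)}.
L{6} = 6/s.

F(s) = 6*exp(-6*s)/s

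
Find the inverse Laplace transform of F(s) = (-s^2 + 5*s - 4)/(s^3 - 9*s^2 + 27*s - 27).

Factor the denominator: s^3 - 9*s^2 + 27*s - 27 = (s - 3)^3.
Partial fraction decomposition gives [-1/(s - 3)] + [-1/(s - 3)^2] + [2/(s - 3)^3].
Invert each term: -1/(s - 3) ↔ -e^(3t); -1/(s - 3)^2 ↔ -t·e^(3t); 2/(s - 3)^3 ↔ (1)t^2·e^(3t).

t^2*exp(3*t) - t*exp(3*t) - exp(3*t)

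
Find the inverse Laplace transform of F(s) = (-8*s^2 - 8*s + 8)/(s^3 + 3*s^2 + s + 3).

Factor the denominator: s^3 + 3*s^2 + s + 3 = (s + 3)*(s^2 + 1).
Partial fraction decomposition gives [-4/(s + 3)] + [-4*s/(s^2 + 1)] + [4/(s^2 + 1)].
Invert each term: -4/(s + 3) ↔ -4e^(-3t); -4·s/(s^2 + 1) ↔ -4cos(t); 4·1/(s^2 + 1) ↔ 4sin(t).

4*sin(t) - 4*cos(t) - 4*exp(-3*t)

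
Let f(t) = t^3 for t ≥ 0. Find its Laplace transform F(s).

F(s) = 6/s^4

L{t^3} = 3!/s^4 = 6/s^4.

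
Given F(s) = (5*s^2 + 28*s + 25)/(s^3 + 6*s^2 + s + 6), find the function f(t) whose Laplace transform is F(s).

Factor the denominator: s^3 + 6*s^2 + s + 6 = (s + 6)*(s^2 + 1).
Partial fraction decomposition gives [1/(s + 6)] + [4*s/(s^2 + 1)] + [4/(s^2 + 1)].
Invert each term: 1/(s + 6) ↔ e^(-6t); 4·s/(s^2 + 1) ↔ 4cos(t); 4·1/(s^2 + 1) ↔ 4sin(t).

f(t) = 4*sin(t) + 4*cos(t) + exp(-6*t)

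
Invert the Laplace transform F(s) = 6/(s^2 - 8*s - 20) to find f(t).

f(t) = exp(4*t)*sinh(6*t)

Rewrite the denominator: s^2 - 8*s - 20 = (s - 4)^2 - 36.
The form in (s - 4) signals a first-shifting-theorem factor e^(4t).
Since L{sinh(6t)} = 6/(s^2 - 36), the inverse is e^(4*t)*sinh(6*t).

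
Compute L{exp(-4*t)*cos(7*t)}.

L{cos(7t)} = s/(s^2 + 49).
By the first shifting theorem, multiplying by e^(-4t) replaces s with s + 4.

(s + 4)/((s + 4)^2 + 49)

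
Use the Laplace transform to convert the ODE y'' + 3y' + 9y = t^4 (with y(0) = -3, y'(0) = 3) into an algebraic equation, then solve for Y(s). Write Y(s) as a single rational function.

Laplace-transform each side.
With L{y''} = s^2 Y - s·y(0) - y'(0) and L{y'} = sY - y(0), with y(0) = -3, y'(0) = 3: the LHS transforms to (s^2 + 3*s + 9)Y - (-3*s - 6).
The right side is L{t^4} = 24/s^5.
So (s^2 + 3*s + 9)Y = 24/s^5 + (-3*s - 6).
Isolate Y and clear denominators.

Y(s) = (-3*s^6 - 6*s^5 + 24)/(s^7 + 3*s^6 + 9*s^5)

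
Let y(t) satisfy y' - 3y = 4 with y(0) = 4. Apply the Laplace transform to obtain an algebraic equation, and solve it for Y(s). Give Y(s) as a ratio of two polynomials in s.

Y(s) = (4*s + 4)/(s^2 - 3*s)

Transform both sides with L{·}.
Using L{y'} = sY - y(0) = sY - 4, the left side becomes (s - 3)Y - (4).
The right side is L{4} = 4/s.
So (s - 3)Y = 4/s + (4).
Solve for Y(s) and write it as one ratio of polynomials.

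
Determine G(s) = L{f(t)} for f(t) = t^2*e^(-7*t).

L{e^(-7t)} = 1/(s + 7).
Then apply L{t^2·g(t)} = (-1)^2 d^2/ds^2[H(s)] with H(s) = 1/(s + 7):
differentiating 2 times and applying the sign gives 2/(s + 7)^3.

G(s) = 2/(s + 7)^3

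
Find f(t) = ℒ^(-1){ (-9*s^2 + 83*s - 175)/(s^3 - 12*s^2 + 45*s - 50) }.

f(t) = 5*t*exp(5*t) - 4*exp(5*t) - 5*exp(2*t)

Factor the denominator: s^3 - 12*s^2 + 45*s - 50 = (s - 5)^2*(s - 2).
Partial fraction decomposition gives [-4/(s - 5)] + [5/(s - 5)^2] + [-5/(s - 2)].
Invert each term: -4/(s - 5) ↔ -4e^(5t); 5/(s - 5)^2 ↔ 5t·e^(5t); -5/(s - 2) ↔ -5e^(2t).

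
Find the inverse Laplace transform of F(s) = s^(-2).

Since L{t} = 1!/s^2 = 1/s^2, the inverse is t.

t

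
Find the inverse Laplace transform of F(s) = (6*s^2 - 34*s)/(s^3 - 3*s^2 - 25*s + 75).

-exp(5*t) + 3*exp(3*t) + 4*exp(-5*t)

Factor the denominator: s^3 - 3*s^2 - 25*s + 75 = (s - 5)*(s - 3)*(s + 5).
Partial fraction decomposition gives [4/(s + 5)] + [3/(s - 3)] + [-1/(s - 5)].
Invert each term: 4/(s + 5) ↔ 4e^(-5t); 3/(s - 3) ↔ 3e^(3t); -1/(s - 5) ↔ -e^(5t).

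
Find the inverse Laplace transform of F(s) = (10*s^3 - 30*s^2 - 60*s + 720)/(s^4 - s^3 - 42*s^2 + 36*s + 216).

Factor the denominator: s^4 - s^3 - 42*s^2 + 36*s + 216 = (s - 6)*(s - 3)*(s + 2)*(s + 6).
Partial fraction decomposition gives [5/(s + 6)] + [4/(s + 2)] + [-4/(s - 3)] + [5/(s - 6)].
Invert each term: 5/(s + 6) ↔ 5e^(-6t); 4/(s + 2) ↔ 4e^(-2t); -4/(s - 3) ↔ -4e^(3t); 5/(s - 6) ↔ 5e^(6t).

5*exp(6*t) - 4*exp(3*t) + 4*exp(-2*t) + 5*exp(-6*t)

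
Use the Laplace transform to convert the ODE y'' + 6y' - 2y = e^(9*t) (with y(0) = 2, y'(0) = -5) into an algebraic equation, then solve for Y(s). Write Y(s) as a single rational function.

Apply the Laplace transform to the equation.
With L{y''} = s^2 Y - s·y(0) - y'(0) and L{y'} = sY - y(0), with y(0) = 2, y'(0) = -5: the LHS transforms to (s^2 + 6*s - 2)Y - (2*s + 7).
The right side is L{e^(9*t)} = 1/(s - 9).
So (s^2 + 6*s - 2)Y = 1/(s - 9) + (2*s + 7).
Divide through and combine into a single rational function.

Y(s) = (2*s^2 - 11*s - 62)/(s^3 - 3*s^2 - 56*s + 18)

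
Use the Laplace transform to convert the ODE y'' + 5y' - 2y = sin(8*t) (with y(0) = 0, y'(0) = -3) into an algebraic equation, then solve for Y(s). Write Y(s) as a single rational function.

Laplace-transform each side.
The derivative rules (L{y''} = s^2 Y - s·y(0) - y'(0) and L{y'} = sY - y(0), with y(0) = 0, y'(0) = -3) turn the left side into (s^2 + 5*s - 2)Y - (-3).
The right side is L{sin(8*t)} = 8/(s^2 + 64).
So (s^2 + 5*s - 2)Y = 8/(s^2 + 64) + (-3).
Isolate Y and clear denominators.

Y(s) = (-3*s^2 - 184)/(s^4 + 5*s^3 + 62*s^2 + 320*s - 128)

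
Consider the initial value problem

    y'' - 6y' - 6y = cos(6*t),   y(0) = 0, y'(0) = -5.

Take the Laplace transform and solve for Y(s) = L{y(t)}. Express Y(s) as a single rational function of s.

Y(s) = (-5*s^2 + s - 180)/(s^4 - 6*s^3 + 30*s^2 - 216*s - 216)

Transform both sides with L{·}.
Using L{y''} = s^2 Y - s·y(0) - y'(0) and L{y'} = sY - y(0), with y(0) = 0, y'(0) = -5, the left side becomes (s^2 - 6*s - 6)Y - (-5).
The right side is L{cos(6*t)} = s/(s^2 + 36).
So (s^2 - 6*s - 6)Y = s/(s^2 + 36) + (-5).
Divide through and combine into a single rational function.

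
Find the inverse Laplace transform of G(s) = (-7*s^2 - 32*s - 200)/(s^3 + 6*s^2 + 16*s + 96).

-5*sin(4*t) - 2*cos(4*t) - 5*exp(-6*t)

Factor the denominator: s^3 + 6*s^2 + 16*s + 96 = (s + 6)*(s^2 + 16).
Partial fraction decomposition gives [-5/(s + 6)] + [-2*s/(s^2 + 16)] + [-20/(s^2 + 16)].
Invert each term: -5/(s + 6) ↔ -5e^(-6t); -2·s/(s^2 + 16) ↔ -2cos(4t); -5·4/(s^2 + 16) ↔ -5sin(4t).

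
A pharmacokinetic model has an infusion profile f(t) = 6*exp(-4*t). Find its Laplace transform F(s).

L{6} = 6/s.
By the first shifting theorem, multiplying by e^(-4t) replaces s with s + 4.

F(s) = 6/(s + 4)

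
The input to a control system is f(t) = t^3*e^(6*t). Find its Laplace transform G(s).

L{t^3} = 3!/s^4 = 6/s^4.
By the first shifting theorem, multiplying by e^(6t) replaces s with s - 6.

G(s) = 6/(s - 6)^4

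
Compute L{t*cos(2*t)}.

(s - 2)*(s + 2)/(s^2 + 4)^2

L{cos(2t)} = s/(s^2 + 4).
Then apply L{t·g(t)} = -d/ds[H(s)] with H(s) = s/(s^2 + 4):
differentiating 1 time and applying the sign gives (s - 2)*(s + 2)/(s^2 + 4)^2.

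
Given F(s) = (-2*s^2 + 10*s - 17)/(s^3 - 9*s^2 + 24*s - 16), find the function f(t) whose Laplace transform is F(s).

Factor the denominator: s^3 - 9*s^2 + 24*s - 16 = (s - 4)^2*(s - 1).
Partial fraction decomposition gives [-1/(s - 4)] + [-3/(s - 4)^2] + [-1/(s - 1)].
Invert each term: -1/(s - 4) ↔ -e^(4t); -3/(s - 4)^2 ↔ -3t·e^(4t); -1/(s - 1) ↔ -e^(t).

f(t) = -3*t*exp(4*t) - exp(4*t) - exp(t)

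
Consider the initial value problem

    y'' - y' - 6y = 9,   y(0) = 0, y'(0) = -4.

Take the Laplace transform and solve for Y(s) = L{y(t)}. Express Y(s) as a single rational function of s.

Transform both sides with L{·}.
Using L{y''} = s^2 Y - s·y(0) - y'(0) and L{y'} = sY - y(0), with y(0) = 0, y'(0) = -4, the left side becomes (s^2 - s - 6)Y - (-4).
The right side is L{9} = 9/s.
So (s^2 - s - 6)Y = 9/s + (-4).
Isolate Y and clear denominators.

Y(s) = (-4*s + 9)/(s^3 - s^2 - 6*s)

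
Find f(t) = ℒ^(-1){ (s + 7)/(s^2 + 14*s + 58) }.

f(t) = exp(-7*t)*cos(3*t)

Rewrite the denominator: s^2 + 14*s + 58 = (s + 7)^2 + 9.
The form in (s + 7) signals a first-shifting-theorem factor e^(-7t).
Since L{cos(3t)} = s/(s^2 + 9), the inverse is exp(-7*t)*cos(3*t).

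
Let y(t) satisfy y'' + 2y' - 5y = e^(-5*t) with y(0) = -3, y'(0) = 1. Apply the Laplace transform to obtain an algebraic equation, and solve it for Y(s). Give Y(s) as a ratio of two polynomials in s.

Y(s) = (-3*s^2 - 20*s - 24)/(s^3 + 7*s^2 + 5*s - 25)

Laplace-transform each side.
Using L{y''} = s^2 Y - s·y(0) - y'(0) and L{y'} = sY - y(0), with y(0) = -3, y'(0) = 1, the left side becomes (s^2 + 2*s - 5)Y - (-3*s - 5).
The right side is L{e^(-5*t)} = 1/(s + 5).
So (s^2 + 2*s - 5)Y = 1/(s + 5) + (-3*s - 5).
Divide through and combine into a single rational function.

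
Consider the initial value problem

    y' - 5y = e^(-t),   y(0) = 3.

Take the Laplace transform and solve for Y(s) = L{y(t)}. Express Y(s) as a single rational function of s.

Y(s) = (3*s + 4)/(s^2 - 4*s - 5)

Transform both sides with L{·}.
With L{y'} = sY - y(0) = sY - 3: the LHS transforms to (s - 5)Y - (3).
The right side is L{e^(-t)} = 1/(s + 1).
So (s - 5)Y = 1/(s + 1) + (3).
Isolate Y and clear denominators.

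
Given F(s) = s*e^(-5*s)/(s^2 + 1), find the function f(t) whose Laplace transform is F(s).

The factor e^(-5s) signals a time shift by c = 5 (second shifting theorem).
L{cos(t)} = s/(s^2 + 1), so L^-1{s/(s^2 + 1)} = cos(t).
Hence the inverse is u(t - 5) times that function evaluated at t - 5.

f(t) = Heaviside(t - 5)*(cos(t - 5))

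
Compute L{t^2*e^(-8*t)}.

2/(s + 8)^3

L{e^(-8t)} = 1/(s + 8).
Then apply L{t^2·g(t)} = (-1)^2 d^2/ds^2[G(s)] with G(s) = 1/(s + 8):
differentiating 2 times and applying the sign gives 2/(s + 8)^3.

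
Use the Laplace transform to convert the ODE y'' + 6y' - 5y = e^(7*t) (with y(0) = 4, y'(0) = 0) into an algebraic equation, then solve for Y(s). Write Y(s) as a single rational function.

Y(s) = (4*s^2 - 4*s - 167)/(s^3 - s^2 - 47*s + 35)

Apply the Laplace transform to the equation.
With L{y''} = s^2 Y - s·y(0) - y'(0) and L{y'} = sY - y(0), with y(0) = 4, y'(0) = 0: the LHS transforms to (s^2 + 6*s - 5)Y - (4*s + 24).
The right side is L{e^(7*t)} = 1/(s - 7).
So (s^2 + 6*s - 5)Y = 1/(s - 7) + (4*s + 24).
Solve for Y(s) and write it as one ratio of polynomials.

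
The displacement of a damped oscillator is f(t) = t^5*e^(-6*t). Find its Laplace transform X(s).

L{t^5} = 5!/s^6 = 120/s^6.
By the first shifting theorem, multiplying by e^(-6t) replaces s with s + 6.

X(s) = 120/(s + 6)^6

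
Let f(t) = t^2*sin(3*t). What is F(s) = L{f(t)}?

F(s) = 18*(s^2 - 3)/(s^2 + 9)^3

L{sin(3t)} = 3/(s^2 + 9).
Then apply L{t^2·g(t)} = (-1)^2 d^2/ds^2[G(s)] with G(s) = 3/(s^2 + 9):
differentiating 2 times and applying the sign gives 18*(s^2 - 3)/(s^2 + 9)^3.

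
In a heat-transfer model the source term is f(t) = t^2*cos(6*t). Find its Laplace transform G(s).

L{cos(6t)} = s/(s^2 + 36).
Then apply L{t^2·g(t)} = (-1)^2 d^2/ds^2[H(s)] with H(s) = s/(s^2 + 36):
differentiating 2 times and applying the sign gives 2*s*(s^2 - 108)/(s^2 + 36)^3.

G(s) = 2*s*(s^2 - 108)/(s^2 + 36)^3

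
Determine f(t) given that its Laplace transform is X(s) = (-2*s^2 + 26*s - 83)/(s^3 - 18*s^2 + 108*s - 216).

f(t) = t^2*exp(6*t)/2 + 2*t*exp(6*t) - 2*exp(6*t)

Factor the denominator: s^3 - 18*s^2 + 108*s - 216 = (s - 6)^3.
Partial fraction decomposition gives [-2/(s - 6)] + [2/(s - 6)^2] + [(s - 6)^(-3)].
Invert each term: -2/(s - 6) ↔ -2e^(6t); 2/(s - 6)^2 ↔ 2t·e^(6t); 1/(s - 6)^3 ↔ (1/2)t^2·e^(6t).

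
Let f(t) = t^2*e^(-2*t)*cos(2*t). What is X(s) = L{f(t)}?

L{cos(2t)} = s/(s^2 + 4).
Multiplying by e^(-2t) shifts s → s + 2, so L{e^(-2*t)*cos(2*t)} = (s + 2)/((s + 2)^2 + 4).
Then apply L{t^2·g(t)} = (-1)^2 d^2/ds^2[G(s)] with G(s) = (s + 2)/((s + 2)^2 + 4):
differentiating 2 times and applying the sign gives 2*(s + 2)*(s^2 + 4*s - 8)/(s^2 + 4*s + 8)^3.

X(s) = 2*(s + 2)*(s^2 + 4*s - 8)/(s^2 + 4*s + 8)^3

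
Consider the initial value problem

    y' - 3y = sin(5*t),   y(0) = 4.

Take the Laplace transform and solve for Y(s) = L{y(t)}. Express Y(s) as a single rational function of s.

Y(s) = (4*s^2 + 105)/(s^3 - 3*s^2 + 25*s - 75)

Laplace-transform each side.
The derivative rules (L{y'} = sY - y(0) = sY - 4) turn the left side into (s - 3)Y - (4).
The right side is L{sin(5*t)} = 5/(s^2 + 25).
So (s - 3)Y = 5/(s^2 + 25) + (4).
Isolate Y and clear denominators.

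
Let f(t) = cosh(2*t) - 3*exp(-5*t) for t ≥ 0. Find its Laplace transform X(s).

The transform is linear, so treat each term independently.
L{cosh(2t)} = s/(s^2 - 4); (-3)·[L{e^(-5t)} = 1/(s + 5)].

X(s) = s/(s^2 - 4) - 3/(s + 5)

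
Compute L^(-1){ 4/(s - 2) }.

4*exp(2*t)

Since L{e^(2t)} = 1/(s - 2), the inverse is e^(2*t), scaled by 4.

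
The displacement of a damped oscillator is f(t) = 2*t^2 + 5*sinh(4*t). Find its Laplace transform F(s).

By linearity of the Laplace transform, transform each term separately.
(5)·[L{sinh(4t)} = 4/(s^2 - 16)]; (2)·[L{t^2} = 2!/s^3 = 2/s^3].

F(s) = 20/(s^2 - 16) + 4/s^3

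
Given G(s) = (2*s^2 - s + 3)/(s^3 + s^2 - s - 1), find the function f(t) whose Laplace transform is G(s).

f(t) = -3*t*exp(-t) + exp(t) + exp(-t)

Factor the denominator: s^3 + s^2 - s - 1 = (s - 1)*(s + 1)^2.
Partial fraction decomposition gives [1/(s + 1)] + [-3/(s + 1)^2] + [1/(s - 1)].
Invert each term: 1/(s + 1) ↔ e^(-t); -3/(s + 1)^2 ↔ -3t·e^(-t); 1/(s - 1) ↔ e^(t).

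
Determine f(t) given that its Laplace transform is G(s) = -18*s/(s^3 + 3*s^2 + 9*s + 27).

Factor the denominator: s^3 + 3*s^2 + 9*s + 27 = (s + 3)*(s^2 + 9).
Partial fraction decomposition gives [3/(s + 3)] + [-3*s/(s^2 + 9)] + [-9/(s^2 + 9)].
Invert each term: 3/(s + 3) ↔ 3e^(-3t); -3·s/(s^2 + 9) ↔ -3cos(3t); -3·3/(s^2 + 9) ↔ -3sin(3t).

f(t) = -3*sin(3*t) - 3*cos(3*t) + 3*exp(-3*t)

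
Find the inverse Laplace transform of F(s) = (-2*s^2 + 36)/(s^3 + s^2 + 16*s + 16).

sin(4*t) - 4*cos(4*t) + 2*exp(-t)

Factor the denominator: s^3 + s^2 + 16*s + 16 = (s + 1)*(s^2 + 16).
Partial fraction decomposition gives [2/(s + 1)] + [-4*s/(s^2 + 16)] + [4/(s^2 + 16)].
Invert each term: 2/(s + 1) ↔ 2e^(-t); -4·s/(s^2 + 16) ↔ -4cos(4t); 1·4/(s^2 + 16) ↔ sin(4t).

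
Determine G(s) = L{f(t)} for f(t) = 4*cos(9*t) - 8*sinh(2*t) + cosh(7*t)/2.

G(s) = 4*s/(s^2 + 81) + s/(2*(s^2 - 49)) - 16/(s^2 - 4)

The transform is linear, so treat each term independently.
(-8)·[L{sinh(2t)} = 2/(s^2 - 4)]; (1/2)·[L{cosh(7t)} = s/(s^2 - 49)]; (4)·[L{cos(9t)} = s/(s^2 + 81)].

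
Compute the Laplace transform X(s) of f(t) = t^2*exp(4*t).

X(s) = 2/(s - 4)^3

L{e^(4t)} = 1/(s - 4).
Then apply L{t^2·g(t)} = (-1)^2 d^2/ds^2[G(s)] with G(s) = 1/(s - 4):
differentiating 2 times and applying the sign gives 2/(s - 4)^3.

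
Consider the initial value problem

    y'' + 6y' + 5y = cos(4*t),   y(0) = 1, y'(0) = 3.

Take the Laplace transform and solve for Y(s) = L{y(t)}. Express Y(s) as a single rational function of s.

Y(s) = (s^3 + 9*s^2 + 17*s + 144)/(s^4 + 6*s^3 + 21*s^2 + 96*s + 80)

Transform both sides with L{·}.
The derivative rules (L{y''} = s^2 Y - s·y(0) - y'(0) and L{y'} = sY - y(0), with y(0) = 1, y'(0) = 3) turn the left side into (s^2 + 6*s + 5)Y - (s + 9).
The right side is L{cos(4*t)} = s/(s^2 + 16).
So (s^2 + 6*s + 5)Y = s/(s^2 + 16) + (s + 9).
Divide through and combine into a single rational function.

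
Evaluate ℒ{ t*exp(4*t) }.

(s - 4)^(-2)

L{e^(4t)} = 1/(s - 4).
Then apply L{t·g(t)} = -d/ds[G(s)] with G(s) = 1/(s - 4):
differentiating 1 time and applying the sign gives (s - 4)^(-2).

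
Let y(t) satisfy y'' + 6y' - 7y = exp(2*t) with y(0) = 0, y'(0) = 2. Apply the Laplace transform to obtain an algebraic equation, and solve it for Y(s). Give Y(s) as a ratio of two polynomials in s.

Y(s) = (2*s - 3)/(s^3 + 4*s^2 - 19*s + 14)

Transform both sides with L{·}.
The derivative rules (L{y''} = s^2 Y - s·y(0) - y'(0) and L{y'} = sY - y(0), with y(0) = 0, y'(0) = 2) turn the left side into (s^2 + 6*s - 7)Y - (2).
The right side is L{exp(2*t)} = 1/(s - 2).
So (s^2 + 6*s - 7)Y = 1/(s - 2) + (2).
Isolate Y and clear denominators.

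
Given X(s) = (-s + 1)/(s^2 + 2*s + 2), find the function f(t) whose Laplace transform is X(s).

f(t) = 2*exp(-t)*sin(t) - exp(-t)*cos(t)

Complete the square in the denominator: s^2 + 2*s + 2 = (s + 1)^2 + 1^2.
Split the numerator to match: -s + 1 = -1·(s + 1) + 2·1.
Invert each term: -1·(s + 1)/((s + 1)^2 + 1) ↔ -e^(-t)cos(t); 2·1/((s + 1)^2 + 1) ↔ 2e^(-t)sin(t).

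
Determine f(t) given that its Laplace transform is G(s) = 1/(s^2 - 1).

f(t) = sinh(t)

Since L{sinh(t)} = 1/(s^2 - 1), the inverse is sinh(t).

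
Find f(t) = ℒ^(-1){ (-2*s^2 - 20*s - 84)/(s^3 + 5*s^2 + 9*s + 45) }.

f(t) = -5*sin(3*t) - cos(3*t) - exp(-5*t)

Factor the denominator: s^3 + 5*s^2 + 9*s + 45 = (s + 5)*(s^2 + 9).
Partial fraction decomposition gives [-1/(s + 5)] + [-s/(s^2 + 9)] + [-15/(s^2 + 9)].
Invert each term: -1/(s + 5) ↔ -e^(-5t); -1·s/(s^2 + 9) ↔ -cos(3t); -5·3/(s^2 + 9) ↔ -5sin(3t).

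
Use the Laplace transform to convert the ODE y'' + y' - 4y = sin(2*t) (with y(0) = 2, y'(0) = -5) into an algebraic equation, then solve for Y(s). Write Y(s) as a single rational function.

Apply the Laplace transform to the equation.
The derivative rules (L{y''} = s^2 Y - s·y(0) - y'(0) and L{y'} = sY - y(0), with y(0) = 2, y'(0) = -5) turn the left side into (s^2 + s - 4)Y - (2*s - 3).
The right side is L{sin(2*t)} = 2/(s^2 + 4).
So (s^2 + s - 4)Y = 2/(s^2 + 4) + (2*s - 3).
Divide through and combine into a single rational function.

Y(s) = (2*s^3 - 3*s^2 + 8*s - 10)/(s^4 + s^3 + 4*s - 16)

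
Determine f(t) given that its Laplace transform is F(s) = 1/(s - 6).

Since L{e^(6t)} = 1/(s - 6), the inverse is e^(6*t).

f(t) = exp(6*t)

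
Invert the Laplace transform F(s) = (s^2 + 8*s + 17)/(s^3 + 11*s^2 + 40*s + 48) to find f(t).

f(t) = -t*exp(-4*t) + 2*exp(-3*t) - exp(-4*t)

Factor the denominator: s^3 + 11*s^2 + 40*s + 48 = (s + 3)*(s + 4)^2.
Partial fraction decomposition gives [-1/(s + 4)] + [-1/(s + 4)^2] + [2/(s + 3)].
Invert each term: -1/(s + 4) ↔ -e^(-4t); -1/(s + 4)^2 ↔ -t·e^(-4t); 2/(s + 3) ↔ 2e^(-3t).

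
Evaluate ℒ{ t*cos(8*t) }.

(s - 8)*(s + 8)/(s^2 + 64)^2

L{cos(8t)} = s/(s^2 + 64).
Then apply L{t·g(t)} = -d/ds[G(s)] with G(s) = s/(s^2 + 64):
differentiating 1 time and applying the sign gives (s - 8)*(s + 8)/(s^2 + 64)^2.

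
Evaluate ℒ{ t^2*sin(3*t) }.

L{sin(3t)} = 3/(s^2 + 9).
Then apply L{t^2·g(t)} = (-1)^2 d^2/ds^2[G(s)] with G(s) = 3/(s^2 + 9):
differentiating 2 times and applying the sign gives 18*(s^2 - 3)/(s^2 + 9)^3.

18*(s^2 - 3)/(s^2 + 9)^3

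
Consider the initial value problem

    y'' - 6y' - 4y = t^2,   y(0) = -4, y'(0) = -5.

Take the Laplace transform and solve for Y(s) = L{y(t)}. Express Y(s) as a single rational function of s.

Y(s) = (-4*s^4 + 19*s^3 + 2)/(s^5 - 6*s^4 - 4*s^3)

Take the Laplace transform of both sides.
With L{y''} = s^2 Y - s·y(0) - y'(0) and L{y'} = sY - y(0), with y(0) = -4, y'(0) = -5: the LHS transforms to (s^2 - 6*s - 4)Y - (-4*s + 19).
The right side is L{t^2} = 2/s^3.
So (s^2 - 6*s - 4)Y = 2/s^3 + (-4*s + 19).
Solve for Y(s) and write it as one ratio of polynomials.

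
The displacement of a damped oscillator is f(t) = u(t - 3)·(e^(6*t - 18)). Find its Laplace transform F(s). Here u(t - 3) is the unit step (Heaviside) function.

F(s) = exp(-3*s)/(s - 6)

By the second shifting theorem, L{u(t - c)·g(t - c)} = e^(-cs)·G(s) with c = 3 and G(s) = L{g(t)}.
L{e^(6t)} = 1/(s - 6).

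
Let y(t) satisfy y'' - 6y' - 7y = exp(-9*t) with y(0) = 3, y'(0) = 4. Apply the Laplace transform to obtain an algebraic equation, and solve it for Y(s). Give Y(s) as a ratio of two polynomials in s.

Y(s) = (3*s^2 + 13*s - 125)/(s^3 + 3*s^2 - 61*s - 63)

Transform both sides with L{·}.
The derivative rules (L{y''} = s^2 Y - s·y(0) - y'(0) and L{y'} = sY - y(0), with y(0) = 3, y'(0) = 4) turn the left side into (s^2 - 6*s - 7)Y - (3*s - 14).
The right side is L{exp(-9*t)} = 1/(s + 9).
So (s^2 - 6*s - 7)Y = 1/(s + 9) + (3*s - 14).
Isolate Y and clear denominators.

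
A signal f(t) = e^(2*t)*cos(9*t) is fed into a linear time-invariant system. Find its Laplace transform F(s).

L{cos(9t)} = s/(s^2 + 81).
By the first shifting theorem, multiplying by e^(2t) replaces s with s - 2.

F(s) = (s - 2)/((s - 2)^2 + 81)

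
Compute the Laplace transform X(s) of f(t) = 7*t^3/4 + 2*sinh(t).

X(s) = 2/(s^2 - 1) + 21/(2*s^4)

Apply the Laplace transform termwise.
(7/4)·[L{t^3} = 3!/s^4 = 6/s^4]; (2)·[L{sinh(t)} = 1/(s^2 - 1)].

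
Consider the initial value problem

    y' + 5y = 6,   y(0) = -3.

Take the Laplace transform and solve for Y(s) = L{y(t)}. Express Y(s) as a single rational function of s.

Transform both sides with L{·}.
Using L{y'} = sY - y(0) = sY - (-3), the left side becomes (s + 5)Y - (-3).
The right side is L{6} = 6/s.
So (s + 5)Y = 6/s + (-3).
Divide through and combine into a single rational function.

Y(s) = (-3*s + 6)/(s^2 + 5*s)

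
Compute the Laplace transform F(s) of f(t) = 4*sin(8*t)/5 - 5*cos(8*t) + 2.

Apply the Laplace transform termwise.
(4/5)·[L{sin(8t)} = 8/(s^2 + 64)]; (-5)·[L{cos(8t)} = s/(s^2 + 64)]; L{2} = 2/s.

F(s) = -5*s/(s^2 + 64) + 32/(5*(s^2 + 64)) + 2/s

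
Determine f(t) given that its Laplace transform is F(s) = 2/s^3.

Since L{t^2} = 2!/s^3 = 2/s^3, the inverse is t^2.

f(t) = t^2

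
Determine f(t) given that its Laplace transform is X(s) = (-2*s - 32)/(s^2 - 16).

Factor the denominator: s^2 - 16 = (s - 4)*(s + 4).
Partial fraction decomposition gives [3/(s + 4)] + [-5/(s - 4)].
Invert each term: 3/(s + 4) ↔ 3e^(-4t); -5/(s - 4) ↔ -5e^(4t).

f(t) = -5*exp(4*t) + 3*exp(-4*t)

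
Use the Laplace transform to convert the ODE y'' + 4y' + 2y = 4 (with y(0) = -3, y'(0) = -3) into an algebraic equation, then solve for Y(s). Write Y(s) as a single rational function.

Transform both sides with L{·}.
Using L{y''} = s^2 Y - s·y(0) - y'(0) and L{y'} = sY - y(0), with y(0) = -3, y'(0) = -3, the left side becomes (s^2 + 4*s + 2)Y - (-3*s - 15).
The right side is L{4} = 4/s.
So (s^2 + 4*s + 2)Y = 4/s + (-3*s - 15).
Solve for Y(s) and write it as one ratio of polynomials.

Y(s) = (-3*s^2 - 15*s + 4)/(s^3 + 4*s^2 + 2*s)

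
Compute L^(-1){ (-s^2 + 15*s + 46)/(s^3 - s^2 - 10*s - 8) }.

Factor the denominator: s^3 - s^2 - 10*s - 8 = (s - 4)*(s + 1)*(s + 2).
Partial fraction decomposition gives [3/(s - 4)] + [2/(s + 2)] + [-6/(s + 1)].
Invert each term: 3/(s - 4) ↔ 3e^(4t); 2/(s + 2) ↔ 2e^(-2t); -6/(s + 1) ↔ -6e^(-t).

3*exp(4*t) - 6*exp(-t) + 2*exp(-2*t)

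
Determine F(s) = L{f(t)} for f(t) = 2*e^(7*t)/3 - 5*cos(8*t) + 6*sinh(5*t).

F(s) = -5*s/(s^2 + 64) + 30/(s^2 - 25) + 2/(3*(s - 7))

The transform is linear, so treat each term independently.
(6)·[L{sinh(5t)} = 5/(s^2 - 25)]; (-5)·[L{cos(8t)} = s/(s^2 + 64)]; (2/3)·[L{e^(7t)} = 1/(s - 7)].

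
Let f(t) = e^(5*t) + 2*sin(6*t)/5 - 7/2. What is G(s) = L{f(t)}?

G(s) = 12/(5*(s^2 + 36)) + 1/(s - 5) - 7/(2*s)

Apply the Laplace transform termwise.
(2/5)·[L{sin(6t)} = 6/(s^2 + 36)]; L{-7/2} = (-7/2)/s; L{e^(5t)} = 1/(s - 5).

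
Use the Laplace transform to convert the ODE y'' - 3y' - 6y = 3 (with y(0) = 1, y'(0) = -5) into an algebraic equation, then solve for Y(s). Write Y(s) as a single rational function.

Y(s) = (s^2 - 8*s + 3)/(s^3 - 3*s^2 - 6*s)

Laplace-transform each side.
The derivative rules (L{y''} = s^2 Y - s·y(0) - y'(0) and L{y'} = sY - y(0), with y(0) = 1, y'(0) = -5) turn the left side into (s^2 - 3*s - 6)Y - (s - 8).
The right side is L{3} = 3/s.
So (s^2 - 3*s - 6)Y = 3/s + (s - 8).
Solve for Y(s) and write it as one ratio of polynomials.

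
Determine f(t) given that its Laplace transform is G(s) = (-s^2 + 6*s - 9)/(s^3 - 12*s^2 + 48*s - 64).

Factor the denominator: s^3 - 12*s^2 + 48*s - 64 = (s - 4)^3.
Partial fraction decomposition gives [-1/(s - 4)] + [-2/(s - 4)^2] + [-1/(s - 4)^3].
Invert each term: -1/(s - 4) ↔ -e^(4t); -2/(s - 4)^2 ↔ -2t·e^(4t); -1/(s - 4)^3 ↔ (-1/2)t^2·e^(4t).

f(t) = -t^2*exp(4*t)/2 - 2*t*exp(4*t) - exp(4*t)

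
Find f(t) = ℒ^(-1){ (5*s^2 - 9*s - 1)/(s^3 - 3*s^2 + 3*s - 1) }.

Factor the denominator: s^3 - 3*s^2 + 3*s - 1 = (s - 1)^3.
Partial fraction decomposition gives [5/(s - 1)] + [(s - 1)^(-2)] + [-5/(s - 1)^3].
Invert each term: 5/(s - 1) ↔ 5e^(t); 1/(s - 1)^2 ↔ t·e^(t); -5/(s - 1)^3 ↔ (-5/2)t^2·e^(t).

f(t) = -5*t^2*exp(t)/2 + t*exp(t) + 5*exp(t)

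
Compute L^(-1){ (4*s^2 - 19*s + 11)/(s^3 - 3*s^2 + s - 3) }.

Factor the denominator: s^3 - 3*s^2 + s - 3 = (s - 3)*(s^2 + 1).
Partial fraction decomposition gives [-1/(s - 3)] + [5*s/(s^2 + 1)] + [-4/(s^2 + 1)].
Invert each term: -1/(s - 3) ↔ -e^(3t); 5·s/(s^2 + 1) ↔ 5cos(t); -4·1/(s^2 + 1) ↔ -4sin(t).

-exp(3*t) - 4*sin(t) + 5*cos(t)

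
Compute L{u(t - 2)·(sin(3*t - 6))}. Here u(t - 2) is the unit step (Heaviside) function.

3*exp(-2*s)/(s^2 + 9)

By the second shifting theorem, L{u(t - c)·g(t - c)} = e^(-cs)·G(s) with c = 2 and G(s) = L{g(t)}.
L{sin(3t)} = 3/(s^2 + 9).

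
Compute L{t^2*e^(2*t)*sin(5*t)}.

10*(3*s^2 - 12*s - 13)/(s^2 - 4*s + 29)^3

L{sin(5t)} = 5/(s^2 + 25).
Multiplying by e^(2t) shifts s → s - 2, so L{e^(2*t)*sin(5*t)} = 5/((s - 2)^2 + 25).
Then apply L{t^2·g(t)} = (-1)^2 d^2/ds^2[G(s)] with G(s) = 5/((s - 2)^2 + 25):
differentiating 2 times and applying the sign gives 10*(3*s^2 - 12*s - 13)/(s^2 - 4*s + 29)^3.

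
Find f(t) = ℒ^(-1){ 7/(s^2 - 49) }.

f(t) = sinh(7*t)

Since L{sinh(7t)} = 7/(s^2 - 49), the inverse is sinh(7*t).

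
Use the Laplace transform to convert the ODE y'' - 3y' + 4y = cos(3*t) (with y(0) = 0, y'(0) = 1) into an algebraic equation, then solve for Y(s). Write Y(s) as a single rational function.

Y(s) = (s^2 + s + 9)/(s^4 - 3*s^3 + 13*s^2 - 27*s + 36)

Transform both sides with L{·}.
With L{y''} = s^2 Y - s·y(0) - y'(0) and L{y'} = sY - y(0), with y(0) = 0, y'(0) = 1: the LHS transforms to (s^2 - 3*s + 4)Y - (1).
The right side is L{cos(3*t)} = s/(s^2 + 9).
So (s^2 - 3*s + 4)Y = s/(s^2 + 9) + (1).
Divide through and combine into a single rational function.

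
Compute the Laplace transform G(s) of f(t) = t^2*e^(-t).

L{e^(-t)} = 1/(s + 1).
Then apply L{t^2·g(t)} = (-1)^2 d^2/ds^2[H(s)] with H(s) = 1/(s + 1):
differentiating 2 times and applying the sign gives 2/(s + 1)^3.

G(s) = 2/(s + 1)^3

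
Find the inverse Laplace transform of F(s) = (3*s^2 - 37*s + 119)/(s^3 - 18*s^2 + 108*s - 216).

Factor the denominator: s^3 - 18*s^2 + 108*s - 216 = (s - 6)^3.
Partial fraction decomposition gives [3/(s - 6)] + [-1/(s - 6)^2] + [5/(s - 6)^3].
Invert each term: 3/(s - 6) ↔ 3e^(6t); -1/(s - 6)^2 ↔ -t·e^(6t); 5/(s - 6)^3 ↔ (5/2)t^2·e^(6t).

5*t^2*exp(6*t)/2 - t*exp(6*t) + 3*exp(6*t)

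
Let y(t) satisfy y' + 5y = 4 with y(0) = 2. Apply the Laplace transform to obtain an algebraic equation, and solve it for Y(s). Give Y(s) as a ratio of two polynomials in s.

Laplace-transform each side.
The derivative rules (L{y'} = sY - y(0) = sY - 2) turn the left side into (s + 5)Y - (2).
The right side is L{4} = 4/s.
So (s + 5)Y = 4/s + (2).
Isolate Y and clear denominators.

Y(s) = (2*s + 4)/(s^2 + 5*s)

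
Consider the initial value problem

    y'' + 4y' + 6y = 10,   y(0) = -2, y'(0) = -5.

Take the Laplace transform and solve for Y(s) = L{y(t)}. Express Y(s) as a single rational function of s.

Y(s) = (-2*s^2 - 13*s + 10)/(s^3 + 4*s^2 + 6*s)

Apply the Laplace transform to the equation.
Using L{y''} = s^2 Y - s·y(0) - y'(0) and L{y'} = sY - y(0), with y(0) = -2, y'(0) = -5, the left side becomes (s^2 + 4*s + 6)Y - (-2*s - 13).
The right side is L{10} = 10/s.
So (s^2 + 4*s + 6)Y = 10/s + (-2*s - 13).
Divide through and combine into a single rational function.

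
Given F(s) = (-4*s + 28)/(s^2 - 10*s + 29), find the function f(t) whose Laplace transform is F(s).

f(t) = 4*exp(5*t)*sin(2*t) - 4*exp(5*t)*cos(2*t)

Complete the square in the denominator: s^2 - 10*s + 29 = (s - 5)^2 + 2^2.
Split the numerator to match: -4*s + 28 = -4·(s - 5) + 4·2.
Invert each term: -4·(s - 5)/((s - 5)^2 + 4) ↔ -4e^(5t)cos(2t); 4·2/((s - 5)^2 + 4) ↔ 4e^(5t)sin(2t).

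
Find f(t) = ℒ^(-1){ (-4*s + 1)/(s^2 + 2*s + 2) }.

Complete the square in the denominator: s^2 + 2*s + 2 = (s + 1)^2 + 1^2.
Split the numerator to match: -4*s + 1 = -4·(s + 1) + 5·1.
Invert each term: -4·(s + 1)/((s + 1)^2 + 1) ↔ -4e^(-t)cos(t); 5·1/((s + 1)^2 + 1) ↔ 5e^(-t)sin(t).

f(t) = 5*exp(-t)*sin(t) - 4*exp(-t)*cos(t)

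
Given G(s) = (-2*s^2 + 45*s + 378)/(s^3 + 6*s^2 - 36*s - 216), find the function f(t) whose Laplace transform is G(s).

f(t) = -3*t*exp(-6*t) + 4*exp(6*t) - 6*exp(-6*t)

Factor the denominator: s^3 + 6*s^2 - 36*s - 216 = (s - 6)*(s + 6)^2.
Partial fraction decomposition gives [-6/(s + 6)] + [-3/(s + 6)^2] + [4/(s - 6)].
Invert each term: -6/(s + 6) ↔ -6e^(-6t); -3/(s + 6)^2 ↔ -3t·e^(-6t); 4/(s - 6) ↔ 4e^(6t).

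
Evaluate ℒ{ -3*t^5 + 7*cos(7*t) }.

7*s/(s^2 + 49) - 360/s^6

By linearity of the Laplace transform, transform each term separately.
(7)·[L{cos(7t)} = s/(s^2 + 49)]; (-3)·[L{t^5} = 5!/s^6 = 120/s^6].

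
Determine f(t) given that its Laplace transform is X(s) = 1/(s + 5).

Since L{e^(-5t)} = 1/(s + 5), the inverse is exp(-5*t).

f(t) = exp(-5*t)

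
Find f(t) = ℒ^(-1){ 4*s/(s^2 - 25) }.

Since L{cosh(5t)} = s/(s^2 - 25), the inverse is cosh(5*t), scaled by 4.

f(t) = 4*cosh(5*t)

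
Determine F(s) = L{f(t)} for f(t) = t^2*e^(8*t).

F(s) = 2/(s - 8)^3

L{e^(8t)} = 1/(s - 8).
Then apply L{t^2·g(t)} = (-1)^2 d^2/ds^2[G(s)] with G(s) = 1/(s - 8):
differentiating 2 times and applying the sign gives 2/(s - 8)^3.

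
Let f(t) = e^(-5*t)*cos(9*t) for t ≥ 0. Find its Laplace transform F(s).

L{cos(9t)} = s/(s^2 + 81).
By the first shifting theorem, multiplying by e^(-5t) replaces s with s + 5.

F(s) = (s + 5)/((s + 5)^2 + 81)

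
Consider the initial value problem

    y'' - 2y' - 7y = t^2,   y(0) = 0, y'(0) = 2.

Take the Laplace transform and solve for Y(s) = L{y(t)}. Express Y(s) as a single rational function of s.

Apply the Laplace transform to the equation.
With L{y''} = s^2 Y - s·y(0) - y'(0) and L{y'} = sY - y(0), with y(0) = 0, y'(0) = 2: the LHS transforms to (s^2 - 2*s - 7)Y - (2).
The right side is L{t^2} = 2/s^3.
So (s^2 - 2*s - 7)Y = 2/s^3 + (2).
Divide through and combine into a single rational function.

Y(s) = (2*s^3 + 2)/(s^5 - 2*s^4 - 7*s^3)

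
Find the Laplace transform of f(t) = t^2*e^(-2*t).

2/(s + 2)^3

L{e^(-2t)} = 1/(s + 2).
Then apply L{t^2·g(t)} = (-1)^2 d^2/ds^2[H(s)] with H(s) = 1/(s + 2):
differentiating 2 times and applying the sign gives 2/(s + 2)^3.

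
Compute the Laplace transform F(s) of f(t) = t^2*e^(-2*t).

L{e^(-2t)} = 1/(s + 2).
Then apply L{t^2·g(t)} = (-1)^2 d^2/ds^2[G(s)] with G(s) = 1/(s + 2):
differentiating 2 times and applying the sign gives 2/(s + 2)^3.

F(s) = 2/(s + 2)^3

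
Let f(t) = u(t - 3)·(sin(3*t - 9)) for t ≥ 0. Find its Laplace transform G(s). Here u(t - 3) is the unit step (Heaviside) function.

By the second shifting theorem, L{u(t - c)·g(t - c)} = e^(-cs)·H(s) with c = 3 and H(s) = L{g(t)}.
L{sin(3t)} = 3/(s^2 + 9).

G(s) = 3*exp(-3*s)/(s^2 + 9)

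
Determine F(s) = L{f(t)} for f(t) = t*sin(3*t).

F(s) = 6*s/(s^2 + 9)^2

L{sin(3t)} = 3/(s^2 + 9).
Then apply L{t·g(t)} = -d/ds[G(s)] with G(s) = 3/(s^2 + 9):
differentiating 1 time and applying the sign gives 6*s/(s^2 + 9)^2.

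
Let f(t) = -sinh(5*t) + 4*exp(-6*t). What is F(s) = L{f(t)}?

F(s) = -5/(s^2 - 25) + 4/(s + 6)

Apply the Laplace transform termwise.
(-1)·[L{sinh(5t)} = 5/(s^2 - 25)]; (4)·[L{e^(-6t)} = 1/(s + 6)].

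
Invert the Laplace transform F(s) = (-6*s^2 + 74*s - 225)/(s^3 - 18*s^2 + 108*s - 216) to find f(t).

Factor the denominator: s^3 - 18*s^2 + 108*s - 216 = (s - 6)^3.
Partial fraction decomposition gives [-6/(s - 6)] + [2/(s - 6)^2] + [3/(s - 6)^3].
Invert each term: -6/(s - 6) ↔ -6e^(6t); 2/(s - 6)^2 ↔ 2t·e^(6t); 3/(s - 6)^3 ↔ (3/2)t^2·e^(6t).

f(t) = 3*t^2*exp(6*t)/2 + 2*t*exp(6*t) - 6*exp(6*t)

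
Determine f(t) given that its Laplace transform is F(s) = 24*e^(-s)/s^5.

f(t) = Heaviside(t - 1)*((t - 1)^4)

The factor e^(-s) signals a time shift by c = 1 (second shifting theorem).
L{t^4} = 4!/s^5 = 24/s^5, so L^-1{24/s^5} = t^4.
Hence the inverse is u(t - 1) times that function evaluated at t - 1.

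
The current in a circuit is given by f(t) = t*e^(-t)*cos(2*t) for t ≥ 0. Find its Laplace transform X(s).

L{cos(2t)} = s/(s^2 + 4).
Multiplying by e^(-t) shifts s → s + 1, so L{e^(-t)*cos(2*t)} = (s + 1)/((s + 1)^2 + 4).
Then apply L{t·g(t)} = -d/ds[G(s)] with G(s) = (s + 1)/((s + 1)^2 + 4):
differentiating 1 time and applying the sign gives (s - 1)*(s + 3)/(s^2 + 2*s + 5)^2.

X(s) = (s - 1)*(s + 3)/(s^2 + 2*s + 5)^2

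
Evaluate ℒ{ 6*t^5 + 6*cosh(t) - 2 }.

By linearity of the Laplace transform, transform each term separately.
(6)·[L{cosh(t)} = s/(s^2 - 1)]; L{-2} = -2/s; (6)·[L{t^5} = 5!/s^6 = 120/s^6].

6*s/(s^2 - 1) - 2/s + 720/s^6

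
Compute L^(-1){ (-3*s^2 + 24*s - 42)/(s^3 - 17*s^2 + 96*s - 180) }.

Factor the denominator: s^3 - 17*s^2 + 96*s - 180 = (s - 6)^2*(s - 5).
Partial fraction decomposition gives [-6/(s - 6)] + [-6/(s - 6)^2] + [3/(s - 5)].
Invert each term: -6/(s - 6) ↔ -6e^(6t); -6/(s - 6)^2 ↔ -6t·e^(6t); 3/(s - 5) ↔ 3e^(5t).

-6*t*exp(6*t) - 6*exp(6*t) + 3*exp(5*t)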